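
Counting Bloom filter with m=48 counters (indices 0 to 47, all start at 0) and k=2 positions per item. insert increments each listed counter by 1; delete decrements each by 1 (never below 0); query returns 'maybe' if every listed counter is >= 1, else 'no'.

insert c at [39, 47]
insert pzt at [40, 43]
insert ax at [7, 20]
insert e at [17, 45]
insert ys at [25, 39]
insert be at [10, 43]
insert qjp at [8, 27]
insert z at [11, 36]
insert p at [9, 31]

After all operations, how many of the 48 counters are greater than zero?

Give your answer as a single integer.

Step 1: insert c at [39, 47] -> counters=[0,0,0,0,0,0,0,0,0,0,0,0,0,0,0,0,0,0,0,0,0,0,0,0,0,0,0,0,0,0,0,0,0,0,0,0,0,0,0,1,0,0,0,0,0,0,0,1]
Step 2: insert pzt at [40, 43] -> counters=[0,0,0,0,0,0,0,0,0,0,0,0,0,0,0,0,0,0,0,0,0,0,0,0,0,0,0,0,0,0,0,0,0,0,0,0,0,0,0,1,1,0,0,1,0,0,0,1]
Step 3: insert ax at [7, 20] -> counters=[0,0,0,0,0,0,0,1,0,0,0,0,0,0,0,0,0,0,0,0,1,0,0,0,0,0,0,0,0,0,0,0,0,0,0,0,0,0,0,1,1,0,0,1,0,0,0,1]
Step 4: insert e at [17, 45] -> counters=[0,0,0,0,0,0,0,1,0,0,0,0,0,0,0,0,0,1,0,0,1,0,0,0,0,0,0,0,0,0,0,0,0,0,0,0,0,0,0,1,1,0,0,1,0,1,0,1]
Step 5: insert ys at [25, 39] -> counters=[0,0,0,0,0,0,0,1,0,0,0,0,0,0,0,0,0,1,0,0,1,0,0,0,0,1,0,0,0,0,0,0,0,0,0,0,0,0,0,2,1,0,0,1,0,1,0,1]
Step 6: insert be at [10, 43] -> counters=[0,0,0,0,0,0,0,1,0,0,1,0,0,0,0,0,0,1,0,0,1,0,0,0,0,1,0,0,0,0,0,0,0,0,0,0,0,0,0,2,1,0,0,2,0,1,0,1]
Step 7: insert qjp at [8, 27] -> counters=[0,0,0,0,0,0,0,1,1,0,1,0,0,0,0,0,0,1,0,0,1,0,0,0,0,1,0,1,0,0,0,0,0,0,0,0,0,0,0,2,1,0,0,2,0,1,0,1]
Step 8: insert z at [11, 36] -> counters=[0,0,0,0,0,0,0,1,1,0,1,1,0,0,0,0,0,1,0,0,1,0,0,0,0,1,0,1,0,0,0,0,0,0,0,0,1,0,0,2,1,0,0,2,0,1,0,1]
Step 9: insert p at [9, 31] -> counters=[0,0,0,0,0,0,0,1,1,1,1,1,0,0,0,0,0,1,0,0,1,0,0,0,0,1,0,1,0,0,0,1,0,0,0,0,1,0,0,2,1,0,0,2,0,1,0,1]
Final counters=[0,0,0,0,0,0,0,1,1,1,1,1,0,0,0,0,0,1,0,0,1,0,0,0,0,1,0,1,0,0,0,1,0,0,0,0,1,0,0,2,1,0,0,2,0,1,0,1] -> 16 nonzero

Answer: 16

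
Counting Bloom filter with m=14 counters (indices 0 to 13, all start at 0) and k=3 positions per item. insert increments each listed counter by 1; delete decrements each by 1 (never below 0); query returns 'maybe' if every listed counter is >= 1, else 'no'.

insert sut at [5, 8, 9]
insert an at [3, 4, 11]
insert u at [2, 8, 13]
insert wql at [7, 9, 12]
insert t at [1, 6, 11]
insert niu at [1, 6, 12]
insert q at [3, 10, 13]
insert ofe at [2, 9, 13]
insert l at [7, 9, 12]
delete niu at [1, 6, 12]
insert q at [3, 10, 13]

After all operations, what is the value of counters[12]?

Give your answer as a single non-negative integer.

Answer: 2

Derivation:
Step 1: insert sut at [5, 8, 9] -> counters=[0,0,0,0,0,1,0,0,1,1,0,0,0,0]
Step 2: insert an at [3, 4, 11] -> counters=[0,0,0,1,1,1,0,0,1,1,0,1,0,0]
Step 3: insert u at [2, 8, 13] -> counters=[0,0,1,1,1,1,0,0,2,1,0,1,0,1]
Step 4: insert wql at [7, 9, 12] -> counters=[0,0,1,1,1,1,0,1,2,2,0,1,1,1]
Step 5: insert t at [1, 6, 11] -> counters=[0,1,1,1,1,1,1,1,2,2,0,2,1,1]
Step 6: insert niu at [1, 6, 12] -> counters=[0,2,1,1,1,1,2,1,2,2,0,2,2,1]
Step 7: insert q at [3, 10, 13] -> counters=[0,2,1,2,1,1,2,1,2,2,1,2,2,2]
Step 8: insert ofe at [2, 9, 13] -> counters=[0,2,2,2,1,1,2,1,2,3,1,2,2,3]
Step 9: insert l at [7, 9, 12] -> counters=[0,2,2,2,1,1,2,2,2,4,1,2,3,3]
Step 10: delete niu at [1, 6, 12] -> counters=[0,1,2,2,1,1,1,2,2,4,1,2,2,3]
Step 11: insert q at [3, 10, 13] -> counters=[0,1,2,3,1,1,1,2,2,4,2,2,2,4]
Final counters=[0,1,2,3,1,1,1,2,2,4,2,2,2,4] -> counters[12]=2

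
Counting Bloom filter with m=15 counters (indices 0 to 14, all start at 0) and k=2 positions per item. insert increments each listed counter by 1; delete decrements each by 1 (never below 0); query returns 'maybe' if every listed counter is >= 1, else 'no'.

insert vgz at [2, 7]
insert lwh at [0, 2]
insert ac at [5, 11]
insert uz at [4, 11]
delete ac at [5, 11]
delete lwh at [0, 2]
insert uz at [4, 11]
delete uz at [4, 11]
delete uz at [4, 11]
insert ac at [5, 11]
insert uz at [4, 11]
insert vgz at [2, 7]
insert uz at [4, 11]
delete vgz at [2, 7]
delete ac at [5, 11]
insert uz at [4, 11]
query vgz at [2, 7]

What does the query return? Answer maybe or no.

Answer: maybe

Derivation:
Step 1: insert vgz at [2, 7] -> counters=[0,0,1,0,0,0,0,1,0,0,0,0,0,0,0]
Step 2: insert lwh at [0, 2] -> counters=[1,0,2,0,0,0,0,1,0,0,0,0,0,0,0]
Step 3: insert ac at [5, 11] -> counters=[1,0,2,0,0,1,0,1,0,0,0,1,0,0,0]
Step 4: insert uz at [4, 11] -> counters=[1,0,2,0,1,1,0,1,0,0,0,2,0,0,0]
Step 5: delete ac at [5, 11] -> counters=[1,0,2,0,1,0,0,1,0,0,0,1,0,0,0]
Step 6: delete lwh at [0, 2] -> counters=[0,0,1,0,1,0,0,1,0,0,0,1,0,0,0]
Step 7: insert uz at [4, 11] -> counters=[0,0,1,0,2,0,0,1,0,0,0,2,0,0,0]
Step 8: delete uz at [4, 11] -> counters=[0,0,1,0,1,0,0,1,0,0,0,1,0,0,0]
Step 9: delete uz at [4, 11] -> counters=[0,0,1,0,0,0,0,1,0,0,0,0,0,0,0]
Step 10: insert ac at [5, 11] -> counters=[0,0,1,0,0,1,0,1,0,0,0,1,0,0,0]
Step 11: insert uz at [4, 11] -> counters=[0,0,1,0,1,1,0,1,0,0,0,2,0,0,0]
Step 12: insert vgz at [2, 7] -> counters=[0,0,2,0,1,1,0,2,0,0,0,2,0,0,0]
Step 13: insert uz at [4, 11] -> counters=[0,0,2,0,2,1,0,2,0,0,0,3,0,0,0]
Step 14: delete vgz at [2, 7] -> counters=[0,0,1,0,2,1,0,1,0,0,0,3,0,0,0]
Step 15: delete ac at [5, 11] -> counters=[0,0,1,0,2,0,0,1,0,0,0,2,0,0,0]
Step 16: insert uz at [4, 11] -> counters=[0,0,1,0,3,0,0,1,0,0,0,3,0,0,0]
Query vgz: check counters[2]=1 counters[7]=1 -> maybe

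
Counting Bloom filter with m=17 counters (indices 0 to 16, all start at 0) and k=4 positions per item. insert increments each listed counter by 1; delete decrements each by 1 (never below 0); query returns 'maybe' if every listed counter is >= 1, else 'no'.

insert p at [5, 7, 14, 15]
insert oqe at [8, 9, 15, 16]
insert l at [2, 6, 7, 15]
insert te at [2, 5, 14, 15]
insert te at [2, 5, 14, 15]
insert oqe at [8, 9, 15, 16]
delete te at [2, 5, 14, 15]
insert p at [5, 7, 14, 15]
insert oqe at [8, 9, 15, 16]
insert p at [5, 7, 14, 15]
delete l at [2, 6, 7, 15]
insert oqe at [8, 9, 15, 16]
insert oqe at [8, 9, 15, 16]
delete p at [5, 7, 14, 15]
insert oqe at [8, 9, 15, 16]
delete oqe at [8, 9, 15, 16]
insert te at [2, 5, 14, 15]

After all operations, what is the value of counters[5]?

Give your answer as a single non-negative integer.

Answer: 4

Derivation:
Step 1: insert p at [5, 7, 14, 15] -> counters=[0,0,0,0,0,1,0,1,0,0,0,0,0,0,1,1,0]
Step 2: insert oqe at [8, 9, 15, 16] -> counters=[0,0,0,0,0,1,0,1,1,1,0,0,0,0,1,2,1]
Step 3: insert l at [2, 6, 7, 15] -> counters=[0,0,1,0,0,1,1,2,1,1,0,0,0,0,1,3,1]
Step 4: insert te at [2, 5, 14, 15] -> counters=[0,0,2,0,0,2,1,2,1,1,0,0,0,0,2,4,1]
Step 5: insert te at [2, 5, 14, 15] -> counters=[0,0,3,0,0,3,1,2,1,1,0,0,0,0,3,5,1]
Step 6: insert oqe at [8, 9, 15, 16] -> counters=[0,0,3,0,0,3,1,2,2,2,0,0,0,0,3,6,2]
Step 7: delete te at [2, 5, 14, 15] -> counters=[0,0,2,0,0,2,1,2,2,2,0,0,0,0,2,5,2]
Step 8: insert p at [5, 7, 14, 15] -> counters=[0,0,2,0,0,3,1,3,2,2,0,0,0,0,3,6,2]
Step 9: insert oqe at [8, 9, 15, 16] -> counters=[0,0,2,0,0,3,1,3,3,3,0,0,0,0,3,7,3]
Step 10: insert p at [5, 7, 14, 15] -> counters=[0,0,2,0,0,4,1,4,3,3,0,0,0,0,4,8,3]
Step 11: delete l at [2, 6, 7, 15] -> counters=[0,0,1,0,0,4,0,3,3,3,0,0,0,0,4,7,3]
Step 12: insert oqe at [8, 9, 15, 16] -> counters=[0,0,1,0,0,4,0,3,4,4,0,0,0,0,4,8,4]
Step 13: insert oqe at [8, 9, 15, 16] -> counters=[0,0,1,0,0,4,0,3,5,5,0,0,0,0,4,9,5]
Step 14: delete p at [5, 7, 14, 15] -> counters=[0,0,1,0,0,3,0,2,5,5,0,0,0,0,3,8,5]
Step 15: insert oqe at [8, 9, 15, 16] -> counters=[0,0,1,0,0,3,0,2,6,6,0,0,0,0,3,9,6]
Step 16: delete oqe at [8, 9, 15, 16] -> counters=[0,0,1,0,0,3,0,2,5,5,0,0,0,0,3,8,5]
Step 17: insert te at [2, 5, 14, 15] -> counters=[0,0,2,0,0,4,0,2,5,5,0,0,0,0,4,9,5]
Final counters=[0,0,2,0,0,4,0,2,5,5,0,0,0,0,4,9,5] -> counters[5]=4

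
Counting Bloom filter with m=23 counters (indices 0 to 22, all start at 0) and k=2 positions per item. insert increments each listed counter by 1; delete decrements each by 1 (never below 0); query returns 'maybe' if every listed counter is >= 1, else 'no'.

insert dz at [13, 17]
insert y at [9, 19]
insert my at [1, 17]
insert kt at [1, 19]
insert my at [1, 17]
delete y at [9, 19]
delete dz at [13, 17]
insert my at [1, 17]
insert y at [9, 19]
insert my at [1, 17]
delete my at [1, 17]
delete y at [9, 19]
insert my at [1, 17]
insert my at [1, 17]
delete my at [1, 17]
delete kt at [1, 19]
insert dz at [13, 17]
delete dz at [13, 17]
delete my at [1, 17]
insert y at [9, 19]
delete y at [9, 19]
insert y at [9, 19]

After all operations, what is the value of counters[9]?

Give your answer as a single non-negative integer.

Step 1: insert dz at [13, 17] -> counters=[0,0,0,0,0,0,0,0,0,0,0,0,0,1,0,0,0,1,0,0,0,0,0]
Step 2: insert y at [9, 19] -> counters=[0,0,0,0,0,0,0,0,0,1,0,0,0,1,0,0,0,1,0,1,0,0,0]
Step 3: insert my at [1, 17] -> counters=[0,1,0,0,0,0,0,0,0,1,0,0,0,1,0,0,0,2,0,1,0,0,0]
Step 4: insert kt at [1, 19] -> counters=[0,2,0,0,0,0,0,0,0,1,0,0,0,1,0,0,0,2,0,2,0,0,0]
Step 5: insert my at [1, 17] -> counters=[0,3,0,0,0,0,0,0,0,1,0,0,0,1,0,0,0,3,0,2,0,0,0]
Step 6: delete y at [9, 19] -> counters=[0,3,0,0,0,0,0,0,0,0,0,0,0,1,0,0,0,3,0,1,0,0,0]
Step 7: delete dz at [13, 17] -> counters=[0,3,0,0,0,0,0,0,0,0,0,0,0,0,0,0,0,2,0,1,0,0,0]
Step 8: insert my at [1, 17] -> counters=[0,4,0,0,0,0,0,0,0,0,0,0,0,0,0,0,0,3,0,1,0,0,0]
Step 9: insert y at [9, 19] -> counters=[0,4,0,0,0,0,0,0,0,1,0,0,0,0,0,0,0,3,0,2,0,0,0]
Step 10: insert my at [1, 17] -> counters=[0,5,0,0,0,0,0,0,0,1,0,0,0,0,0,0,0,4,0,2,0,0,0]
Step 11: delete my at [1, 17] -> counters=[0,4,0,0,0,0,0,0,0,1,0,0,0,0,0,0,0,3,0,2,0,0,0]
Step 12: delete y at [9, 19] -> counters=[0,4,0,0,0,0,0,0,0,0,0,0,0,0,0,0,0,3,0,1,0,0,0]
Step 13: insert my at [1, 17] -> counters=[0,5,0,0,0,0,0,0,0,0,0,0,0,0,0,0,0,4,0,1,0,0,0]
Step 14: insert my at [1, 17] -> counters=[0,6,0,0,0,0,0,0,0,0,0,0,0,0,0,0,0,5,0,1,0,0,0]
Step 15: delete my at [1, 17] -> counters=[0,5,0,0,0,0,0,0,0,0,0,0,0,0,0,0,0,4,0,1,0,0,0]
Step 16: delete kt at [1, 19] -> counters=[0,4,0,0,0,0,0,0,0,0,0,0,0,0,0,0,0,4,0,0,0,0,0]
Step 17: insert dz at [13, 17] -> counters=[0,4,0,0,0,0,0,0,0,0,0,0,0,1,0,0,0,5,0,0,0,0,0]
Step 18: delete dz at [13, 17] -> counters=[0,4,0,0,0,0,0,0,0,0,0,0,0,0,0,0,0,4,0,0,0,0,0]
Step 19: delete my at [1, 17] -> counters=[0,3,0,0,0,0,0,0,0,0,0,0,0,0,0,0,0,3,0,0,0,0,0]
Step 20: insert y at [9, 19] -> counters=[0,3,0,0,0,0,0,0,0,1,0,0,0,0,0,0,0,3,0,1,0,0,0]
Step 21: delete y at [9, 19] -> counters=[0,3,0,0,0,0,0,0,0,0,0,0,0,0,0,0,0,3,0,0,0,0,0]
Step 22: insert y at [9, 19] -> counters=[0,3,0,0,0,0,0,0,0,1,0,0,0,0,0,0,0,3,0,1,0,0,0]
Final counters=[0,3,0,0,0,0,0,0,0,1,0,0,0,0,0,0,0,3,0,1,0,0,0] -> counters[9]=1

Answer: 1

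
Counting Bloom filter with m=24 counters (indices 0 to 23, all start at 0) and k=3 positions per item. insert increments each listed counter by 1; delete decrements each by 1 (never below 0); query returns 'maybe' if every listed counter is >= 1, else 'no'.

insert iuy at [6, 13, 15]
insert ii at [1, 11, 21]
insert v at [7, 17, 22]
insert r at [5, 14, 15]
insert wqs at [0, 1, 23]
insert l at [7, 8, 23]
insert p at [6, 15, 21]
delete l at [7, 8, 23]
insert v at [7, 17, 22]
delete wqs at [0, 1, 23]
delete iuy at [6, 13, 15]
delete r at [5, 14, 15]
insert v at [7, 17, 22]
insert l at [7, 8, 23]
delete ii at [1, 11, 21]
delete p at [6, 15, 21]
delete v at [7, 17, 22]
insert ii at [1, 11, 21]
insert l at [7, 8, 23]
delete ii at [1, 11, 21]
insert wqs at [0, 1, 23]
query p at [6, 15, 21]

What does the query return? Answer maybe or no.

Answer: no

Derivation:
Step 1: insert iuy at [6, 13, 15] -> counters=[0,0,0,0,0,0,1,0,0,0,0,0,0,1,0,1,0,0,0,0,0,0,0,0]
Step 2: insert ii at [1, 11, 21] -> counters=[0,1,0,0,0,0,1,0,0,0,0,1,0,1,0,1,0,0,0,0,0,1,0,0]
Step 3: insert v at [7, 17, 22] -> counters=[0,1,0,0,0,0,1,1,0,0,0,1,0,1,0,1,0,1,0,0,0,1,1,0]
Step 4: insert r at [5, 14, 15] -> counters=[0,1,0,0,0,1,1,1,0,0,0,1,0,1,1,2,0,1,0,0,0,1,1,0]
Step 5: insert wqs at [0, 1, 23] -> counters=[1,2,0,0,0,1,1,1,0,0,0,1,0,1,1,2,0,1,0,0,0,1,1,1]
Step 6: insert l at [7, 8, 23] -> counters=[1,2,0,0,0,1,1,2,1,0,0,1,0,1,1,2,0,1,0,0,0,1,1,2]
Step 7: insert p at [6, 15, 21] -> counters=[1,2,0,0,0,1,2,2,1,0,0,1,0,1,1,3,0,1,0,0,0,2,1,2]
Step 8: delete l at [7, 8, 23] -> counters=[1,2,0,0,0,1,2,1,0,0,0,1,0,1,1,3,0,1,0,0,0,2,1,1]
Step 9: insert v at [7, 17, 22] -> counters=[1,2,0,0,0,1,2,2,0,0,0,1,0,1,1,3,0,2,0,0,0,2,2,1]
Step 10: delete wqs at [0, 1, 23] -> counters=[0,1,0,0,0,1,2,2,0,0,0,1,0,1,1,3,0,2,0,0,0,2,2,0]
Step 11: delete iuy at [6, 13, 15] -> counters=[0,1,0,0,0,1,1,2,0,0,0,1,0,0,1,2,0,2,0,0,0,2,2,0]
Step 12: delete r at [5, 14, 15] -> counters=[0,1,0,0,0,0,1,2,0,0,0,1,0,0,0,1,0,2,0,0,0,2,2,0]
Step 13: insert v at [7, 17, 22] -> counters=[0,1,0,0,0,0,1,3,0,0,0,1,0,0,0,1,0,3,0,0,0,2,3,0]
Step 14: insert l at [7, 8, 23] -> counters=[0,1,0,0,0,0,1,4,1,0,0,1,0,0,0,1,0,3,0,0,0,2,3,1]
Step 15: delete ii at [1, 11, 21] -> counters=[0,0,0,0,0,0,1,4,1,0,0,0,0,0,0,1,0,3,0,0,0,1,3,1]
Step 16: delete p at [6, 15, 21] -> counters=[0,0,0,0,0,0,0,4,1,0,0,0,0,0,0,0,0,3,0,0,0,0,3,1]
Step 17: delete v at [7, 17, 22] -> counters=[0,0,0,0,0,0,0,3,1,0,0,0,0,0,0,0,0,2,0,0,0,0,2,1]
Step 18: insert ii at [1, 11, 21] -> counters=[0,1,0,0,0,0,0,3,1,0,0,1,0,0,0,0,0,2,0,0,0,1,2,1]
Step 19: insert l at [7, 8, 23] -> counters=[0,1,0,0,0,0,0,4,2,0,0,1,0,0,0,0,0,2,0,0,0,1,2,2]
Step 20: delete ii at [1, 11, 21] -> counters=[0,0,0,0,0,0,0,4,2,0,0,0,0,0,0,0,0,2,0,0,0,0,2,2]
Step 21: insert wqs at [0, 1, 23] -> counters=[1,1,0,0,0,0,0,4,2,0,0,0,0,0,0,0,0,2,0,0,0,0,2,3]
Query p: check counters[6]=0 counters[15]=0 counters[21]=0 -> no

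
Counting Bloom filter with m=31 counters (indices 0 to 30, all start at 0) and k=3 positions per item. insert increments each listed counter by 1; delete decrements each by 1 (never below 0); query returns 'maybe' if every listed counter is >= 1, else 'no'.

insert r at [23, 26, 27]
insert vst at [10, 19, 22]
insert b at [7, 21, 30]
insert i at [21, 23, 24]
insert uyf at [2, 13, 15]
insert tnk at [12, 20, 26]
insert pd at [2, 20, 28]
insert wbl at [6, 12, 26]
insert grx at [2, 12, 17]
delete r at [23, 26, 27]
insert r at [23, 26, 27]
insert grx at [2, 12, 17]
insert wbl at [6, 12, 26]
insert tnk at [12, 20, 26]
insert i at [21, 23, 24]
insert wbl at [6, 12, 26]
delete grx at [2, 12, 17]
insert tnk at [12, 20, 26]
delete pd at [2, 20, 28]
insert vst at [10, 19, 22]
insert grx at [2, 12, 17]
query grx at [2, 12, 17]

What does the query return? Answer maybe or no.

Answer: maybe

Derivation:
Step 1: insert r at [23, 26, 27] -> counters=[0,0,0,0,0,0,0,0,0,0,0,0,0,0,0,0,0,0,0,0,0,0,0,1,0,0,1,1,0,0,0]
Step 2: insert vst at [10, 19, 22] -> counters=[0,0,0,0,0,0,0,0,0,0,1,0,0,0,0,0,0,0,0,1,0,0,1,1,0,0,1,1,0,0,0]
Step 3: insert b at [7, 21, 30] -> counters=[0,0,0,0,0,0,0,1,0,0,1,0,0,0,0,0,0,0,0,1,0,1,1,1,0,0,1,1,0,0,1]
Step 4: insert i at [21, 23, 24] -> counters=[0,0,0,0,0,0,0,1,0,0,1,0,0,0,0,0,0,0,0,1,0,2,1,2,1,0,1,1,0,0,1]
Step 5: insert uyf at [2, 13, 15] -> counters=[0,0,1,0,0,0,0,1,0,0,1,0,0,1,0,1,0,0,0,1,0,2,1,2,1,0,1,1,0,0,1]
Step 6: insert tnk at [12, 20, 26] -> counters=[0,0,1,0,0,0,0,1,0,0,1,0,1,1,0,1,0,0,0,1,1,2,1,2,1,0,2,1,0,0,1]
Step 7: insert pd at [2, 20, 28] -> counters=[0,0,2,0,0,0,0,1,0,0,1,0,1,1,0,1,0,0,0,1,2,2,1,2,1,0,2,1,1,0,1]
Step 8: insert wbl at [6, 12, 26] -> counters=[0,0,2,0,0,0,1,1,0,0,1,0,2,1,0,1,0,0,0,1,2,2,1,2,1,0,3,1,1,0,1]
Step 9: insert grx at [2, 12, 17] -> counters=[0,0,3,0,0,0,1,1,0,0,1,0,3,1,0,1,0,1,0,1,2,2,1,2,1,0,3,1,1,0,1]
Step 10: delete r at [23, 26, 27] -> counters=[0,0,3,0,0,0,1,1,0,0,1,0,3,1,0,1,0,1,0,1,2,2,1,1,1,0,2,0,1,0,1]
Step 11: insert r at [23, 26, 27] -> counters=[0,0,3,0,0,0,1,1,0,0,1,0,3,1,0,1,0,1,0,1,2,2,1,2,1,0,3,1,1,0,1]
Step 12: insert grx at [2, 12, 17] -> counters=[0,0,4,0,0,0,1,1,0,0,1,0,4,1,0,1,0,2,0,1,2,2,1,2,1,0,3,1,1,0,1]
Step 13: insert wbl at [6, 12, 26] -> counters=[0,0,4,0,0,0,2,1,0,0,1,0,5,1,0,1,0,2,0,1,2,2,1,2,1,0,4,1,1,0,1]
Step 14: insert tnk at [12, 20, 26] -> counters=[0,0,4,0,0,0,2,1,0,0,1,0,6,1,0,1,0,2,0,1,3,2,1,2,1,0,5,1,1,0,1]
Step 15: insert i at [21, 23, 24] -> counters=[0,0,4,0,0,0,2,1,0,0,1,0,6,1,0,1,0,2,0,1,3,3,1,3,2,0,5,1,1,0,1]
Step 16: insert wbl at [6, 12, 26] -> counters=[0,0,4,0,0,0,3,1,0,0,1,0,7,1,0,1,0,2,0,1,3,3,1,3,2,0,6,1,1,0,1]
Step 17: delete grx at [2, 12, 17] -> counters=[0,0,3,0,0,0,3,1,0,0,1,0,6,1,0,1,0,1,0,1,3,3,1,3,2,0,6,1,1,0,1]
Step 18: insert tnk at [12, 20, 26] -> counters=[0,0,3,0,0,0,3,1,0,0,1,0,7,1,0,1,0,1,0,1,4,3,1,3,2,0,7,1,1,0,1]
Step 19: delete pd at [2, 20, 28] -> counters=[0,0,2,0,0,0,3,1,0,0,1,0,7,1,0,1,0,1,0,1,3,3,1,3,2,0,7,1,0,0,1]
Step 20: insert vst at [10, 19, 22] -> counters=[0,0,2,0,0,0,3,1,0,0,2,0,7,1,0,1,0,1,0,2,3,3,2,3,2,0,7,1,0,0,1]
Step 21: insert grx at [2, 12, 17] -> counters=[0,0,3,0,0,0,3,1,0,0,2,0,8,1,0,1,0,2,0,2,3,3,2,3,2,0,7,1,0,0,1]
Query grx: check counters[2]=3 counters[12]=8 counters[17]=2 -> maybe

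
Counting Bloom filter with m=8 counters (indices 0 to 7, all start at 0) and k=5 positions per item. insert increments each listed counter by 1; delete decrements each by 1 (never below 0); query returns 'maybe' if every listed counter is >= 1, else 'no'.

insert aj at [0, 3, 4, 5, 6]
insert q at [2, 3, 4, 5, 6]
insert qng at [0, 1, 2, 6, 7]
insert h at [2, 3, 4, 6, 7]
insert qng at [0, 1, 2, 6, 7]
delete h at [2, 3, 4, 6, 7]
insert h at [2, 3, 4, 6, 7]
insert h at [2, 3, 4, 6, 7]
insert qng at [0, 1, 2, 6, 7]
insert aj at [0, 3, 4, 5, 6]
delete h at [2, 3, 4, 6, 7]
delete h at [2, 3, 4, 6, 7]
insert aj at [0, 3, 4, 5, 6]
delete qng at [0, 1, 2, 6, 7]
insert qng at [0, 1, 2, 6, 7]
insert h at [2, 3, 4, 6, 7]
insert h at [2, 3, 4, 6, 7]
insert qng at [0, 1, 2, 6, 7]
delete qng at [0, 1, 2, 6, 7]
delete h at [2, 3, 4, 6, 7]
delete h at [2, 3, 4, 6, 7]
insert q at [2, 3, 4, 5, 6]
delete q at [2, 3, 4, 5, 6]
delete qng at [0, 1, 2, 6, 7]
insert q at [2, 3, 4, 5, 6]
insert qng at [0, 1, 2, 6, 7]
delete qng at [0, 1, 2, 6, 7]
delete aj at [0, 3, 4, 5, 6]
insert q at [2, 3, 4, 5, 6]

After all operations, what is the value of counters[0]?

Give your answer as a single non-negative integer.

Answer: 4

Derivation:
Step 1: insert aj at [0, 3, 4, 5, 6] -> counters=[1,0,0,1,1,1,1,0]
Step 2: insert q at [2, 3, 4, 5, 6] -> counters=[1,0,1,2,2,2,2,0]
Step 3: insert qng at [0, 1, 2, 6, 7] -> counters=[2,1,2,2,2,2,3,1]
Step 4: insert h at [2, 3, 4, 6, 7] -> counters=[2,1,3,3,3,2,4,2]
Step 5: insert qng at [0, 1, 2, 6, 7] -> counters=[3,2,4,3,3,2,5,3]
Step 6: delete h at [2, 3, 4, 6, 7] -> counters=[3,2,3,2,2,2,4,2]
Step 7: insert h at [2, 3, 4, 6, 7] -> counters=[3,2,4,3,3,2,5,3]
Step 8: insert h at [2, 3, 4, 6, 7] -> counters=[3,2,5,4,4,2,6,4]
Step 9: insert qng at [0, 1, 2, 6, 7] -> counters=[4,3,6,4,4,2,7,5]
Step 10: insert aj at [0, 3, 4, 5, 6] -> counters=[5,3,6,5,5,3,8,5]
Step 11: delete h at [2, 3, 4, 6, 7] -> counters=[5,3,5,4,4,3,7,4]
Step 12: delete h at [2, 3, 4, 6, 7] -> counters=[5,3,4,3,3,3,6,3]
Step 13: insert aj at [0, 3, 4, 5, 6] -> counters=[6,3,4,4,4,4,7,3]
Step 14: delete qng at [0, 1, 2, 6, 7] -> counters=[5,2,3,4,4,4,6,2]
Step 15: insert qng at [0, 1, 2, 6, 7] -> counters=[6,3,4,4,4,4,7,3]
Step 16: insert h at [2, 3, 4, 6, 7] -> counters=[6,3,5,5,5,4,8,4]
Step 17: insert h at [2, 3, 4, 6, 7] -> counters=[6,3,6,6,6,4,9,5]
Step 18: insert qng at [0, 1, 2, 6, 7] -> counters=[7,4,7,6,6,4,10,6]
Step 19: delete qng at [0, 1, 2, 6, 7] -> counters=[6,3,6,6,6,4,9,5]
Step 20: delete h at [2, 3, 4, 6, 7] -> counters=[6,3,5,5,5,4,8,4]
Step 21: delete h at [2, 3, 4, 6, 7] -> counters=[6,3,4,4,4,4,7,3]
Step 22: insert q at [2, 3, 4, 5, 6] -> counters=[6,3,5,5,5,5,8,3]
Step 23: delete q at [2, 3, 4, 5, 6] -> counters=[6,3,4,4,4,4,7,3]
Step 24: delete qng at [0, 1, 2, 6, 7] -> counters=[5,2,3,4,4,4,6,2]
Step 25: insert q at [2, 3, 4, 5, 6] -> counters=[5,2,4,5,5,5,7,2]
Step 26: insert qng at [0, 1, 2, 6, 7] -> counters=[6,3,5,5,5,5,8,3]
Step 27: delete qng at [0, 1, 2, 6, 7] -> counters=[5,2,4,5,5,5,7,2]
Step 28: delete aj at [0, 3, 4, 5, 6] -> counters=[4,2,4,4,4,4,6,2]
Step 29: insert q at [2, 3, 4, 5, 6] -> counters=[4,2,5,5,5,5,7,2]
Final counters=[4,2,5,5,5,5,7,2] -> counters[0]=4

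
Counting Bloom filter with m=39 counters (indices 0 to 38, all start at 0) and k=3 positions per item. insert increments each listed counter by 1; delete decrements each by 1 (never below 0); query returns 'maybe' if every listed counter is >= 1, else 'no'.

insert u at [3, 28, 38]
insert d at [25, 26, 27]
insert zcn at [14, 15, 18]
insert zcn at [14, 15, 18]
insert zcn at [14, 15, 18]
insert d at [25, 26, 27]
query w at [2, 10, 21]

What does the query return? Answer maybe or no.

Step 1: insert u at [3, 28, 38] -> counters=[0,0,0,1,0,0,0,0,0,0,0,0,0,0,0,0,0,0,0,0,0,0,0,0,0,0,0,0,1,0,0,0,0,0,0,0,0,0,1]
Step 2: insert d at [25, 26, 27] -> counters=[0,0,0,1,0,0,0,0,0,0,0,0,0,0,0,0,0,0,0,0,0,0,0,0,0,1,1,1,1,0,0,0,0,0,0,0,0,0,1]
Step 3: insert zcn at [14, 15, 18] -> counters=[0,0,0,1,0,0,0,0,0,0,0,0,0,0,1,1,0,0,1,0,0,0,0,0,0,1,1,1,1,0,0,0,0,0,0,0,0,0,1]
Step 4: insert zcn at [14, 15, 18] -> counters=[0,0,0,1,0,0,0,0,0,0,0,0,0,0,2,2,0,0,2,0,0,0,0,0,0,1,1,1,1,0,0,0,0,0,0,0,0,0,1]
Step 5: insert zcn at [14, 15, 18] -> counters=[0,0,0,1,0,0,0,0,0,0,0,0,0,0,3,3,0,0,3,0,0,0,0,0,0,1,1,1,1,0,0,0,0,0,0,0,0,0,1]
Step 6: insert d at [25, 26, 27] -> counters=[0,0,0,1,0,0,0,0,0,0,0,0,0,0,3,3,0,0,3,0,0,0,0,0,0,2,2,2,1,0,0,0,0,0,0,0,0,0,1]
Query w: check counters[2]=0 counters[10]=0 counters[21]=0 -> no

Answer: no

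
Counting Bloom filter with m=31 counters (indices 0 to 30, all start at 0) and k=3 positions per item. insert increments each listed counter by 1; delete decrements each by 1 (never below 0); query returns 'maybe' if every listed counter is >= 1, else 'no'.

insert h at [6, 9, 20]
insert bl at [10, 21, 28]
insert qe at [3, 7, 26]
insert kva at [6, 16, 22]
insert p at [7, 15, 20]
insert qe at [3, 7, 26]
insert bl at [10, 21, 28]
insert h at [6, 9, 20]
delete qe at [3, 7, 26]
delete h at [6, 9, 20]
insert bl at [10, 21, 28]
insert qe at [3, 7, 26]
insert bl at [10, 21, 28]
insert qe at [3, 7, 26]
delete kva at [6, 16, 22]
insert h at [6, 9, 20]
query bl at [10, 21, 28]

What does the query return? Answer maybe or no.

Answer: maybe

Derivation:
Step 1: insert h at [6, 9, 20] -> counters=[0,0,0,0,0,0,1,0,0,1,0,0,0,0,0,0,0,0,0,0,1,0,0,0,0,0,0,0,0,0,0]
Step 2: insert bl at [10, 21, 28] -> counters=[0,0,0,0,0,0,1,0,0,1,1,0,0,0,0,0,0,0,0,0,1,1,0,0,0,0,0,0,1,0,0]
Step 3: insert qe at [3, 7, 26] -> counters=[0,0,0,1,0,0,1,1,0,1,1,0,0,0,0,0,0,0,0,0,1,1,0,0,0,0,1,0,1,0,0]
Step 4: insert kva at [6, 16, 22] -> counters=[0,0,0,1,0,0,2,1,0,1,1,0,0,0,0,0,1,0,0,0,1,1,1,0,0,0,1,0,1,0,0]
Step 5: insert p at [7, 15, 20] -> counters=[0,0,0,1,0,0,2,2,0,1,1,0,0,0,0,1,1,0,0,0,2,1,1,0,0,0,1,0,1,0,0]
Step 6: insert qe at [3, 7, 26] -> counters=[0,0,0,2,0,0,2,3,0,1,1,0,0,0,0,1,1,0,0,0,2,1,1,0,0,0,2,0,1,0,0]
Step 7: insert bl at [10, 21, 28] -> counters=[0,0,0,2,0,0,2,3,0,1,2,0,0,0,0,1,1,0,0,0,2,2,1,0,0,0,2,0,2,0,0]
Step 8: insert h at [6, 9, 20] -> counters=[0,0,0,2,0,0,3,3,0,2,2,0,0,0,0,1,1,0,0,0,3,2,1,0,0,0,2,0,2,0,0]
Step 9: delete qe at [3, 7, 26] -> counters=[0,0,0,1,0,0,3,2,0,2,2,0,0,0,0,1,1,0,0,0,3,2,1,0,0,0,1,0,2,0,0]
Step 10: delete h at [6, 9, 20] -> counters=[0,0,0,1,0,0,2,2,0,1,2,0,0,0,0,1,1,0,0,0,2,2,1,0,0,0,1,0,2,0,0]
Step 11: insert bl at [10, 21, 28] -> counters=[0,0,0,1,0,0,2,2,0,1,3,0,0,0,0,1,1,0,0,0,2,3,1,0,0,0,1,0,3,0,0]
Step 12: insert qe at [3, 7, 26] -> counters=[0,0,0,2,0,0,2,3,0,1,3,0,0,0,0,1,1,0,0,0,2,3,1,0,0,0,2,0,3,0,0]
Step 13: insert bl at [10, 21, 28] -> counters=[0,0,0,2,0,0,2,3,0,1,4,0,0,0,0,1,1,0,0,0,2,4,1,0,0,0,2,0,4,0,0]
Step 14: insert qe at [3, 7, 26] -> counters=[0,0,0,3,0,0,2,4,0,1,4,0,0,0,0,1,1,0,0,0,2,4,1,0,0,0,3,0,4,0,0]
Step 15: delete kva at [6, 16, 22] -> counters=[0,0,0,3,0,0,1,4,0,1,4,0,0,0,0,1,0,0,0,0,2,4,0,0,0,0,3,0,4,0,0]
Step 16: insert h at [6, 9, 20] -> counters=[0,0,0,3,0,0,2,4,0,2,4,0,0,0,0,1,0,0,0,0,3,4,0,0,0,0,3,0,4,0,0]
Query bl: check counters[10]=4 counters[21]=4 counters[28]=4 -> maybe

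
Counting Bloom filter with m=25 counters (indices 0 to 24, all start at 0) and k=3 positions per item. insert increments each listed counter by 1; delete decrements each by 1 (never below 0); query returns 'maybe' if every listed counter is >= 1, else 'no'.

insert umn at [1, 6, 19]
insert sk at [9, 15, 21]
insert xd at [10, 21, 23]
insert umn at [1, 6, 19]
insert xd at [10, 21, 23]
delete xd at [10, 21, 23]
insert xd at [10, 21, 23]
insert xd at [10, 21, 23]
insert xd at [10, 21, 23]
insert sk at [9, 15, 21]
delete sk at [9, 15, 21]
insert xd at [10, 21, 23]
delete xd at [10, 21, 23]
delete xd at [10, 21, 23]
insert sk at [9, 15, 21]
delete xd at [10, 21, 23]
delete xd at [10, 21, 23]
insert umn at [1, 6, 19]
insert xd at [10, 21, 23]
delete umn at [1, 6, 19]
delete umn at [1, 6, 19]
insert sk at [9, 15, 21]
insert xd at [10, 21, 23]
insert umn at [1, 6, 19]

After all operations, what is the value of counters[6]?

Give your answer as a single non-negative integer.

Answer: 2

Derivation:
Step 1: insert umn at [1, 6, 19] -> counters=[0,1,0,0,0,0,1,0,0,0,0,0,0,0,0,0,0,0,0,1,0,0,0,0,0]
Step 2: insert sk at [9, 15, 21] -> counters=[0,1,0,0,0,0,1,0,0,1,0,0,0,0,0,1,0,0,0,1,0,1,0,0,0]
Step 3: insert xd at [10, 21, 23] -> counters=[0,1,0,0,0,0,1,0,0,1,1,0,0,0,0,1,0,0,0,1,0,2,0,1,0]
Step 4: insert umn at [1, 6, 19] -> counters=[0,2,0,0,0,0,2,0,0,1,1,0,0,0,0,1,0,0,0,2,0,2,0,1,0]
Step 5: insert xd at [10, 21, 23] -> counters=[0,2,0,0,0,0,2,0,0,1,2,0,0,0,0,1,0,0,0,2,0,3,0,2,0]
Step 6: delete xd at [10, 21, 23] -> counters=[0,2,0,0,0,0,2,0,0,1,1,0,0,0,0,1,0,0,0,2,0,2,0,1,0]
Step 7: insert xd at [10, 21, 23] -> counters=[0,2,0,0,0,0,2,0,0,1,2,0,0,0,0,1,0,0,0,2,0,3,0,2,0]
Step 8: insert xd at [10, 21, 23] -> counters=[0,2,0,0,0,0,2,0,0,1,3,0,0,0,0,1,0,0,0,2,0,4,0,3,0]
Step 9: insert xd at [10, 21, 23] -> counters=[0,2,0,0,0,0,2,0,0,1,4,0,0,0,0,1,0,0,0,2,0,5,0,4,0]
Step 10: insert sk at [9, 15, 21] -> counters=[0,2,0,0,0,0,2,0,0,2,4,0,0,0,0,2,0,0,0,2,0,6,0,4,0]
Step 11: delete sk at [9, 15, 21] -> counters=[0,2,0,0,0,0,2,0,0,1,4,0,0,0,0,1,0,0,0,2,0,5,0,4,0]
Step 12: insert xd at [10, 21, 23] -> counters=[0,2,0,0,0,0,2,0,0,1,5,0,0,0,0,1,0,0,0,2,0,6,0,5,0]
Step 13: delete xd at [10, 21, 23] -> counters=[0,2,0,0,0,0,2,0,0,1,4,0,0,0,0,1,0,0,0,2,0,5,0,4,0]
Step 14: delete xd at [10, 21, 23] -> counters=[0,2,0,0,0,0,2,0,0,1,3,0,0,0,0,1,0,0,0,2,0,4,0,3,0]
Step 15: insert sk at [9, 15, 21] -> counters=[0,2,0,0,0,0,2,0,0,2,3,0,0,0,0,2,0,0,0,2,0,5,0,3,0]
Step 16: delete xd at [10, 21, 23] -> counters=[0,2,0,0,0,0,2,0,0,2,2,0,0,0,0,2,0,0,0,2,0,4,0,2,0]
Step 17: delete xd at [10, 21, 23] -> counters=[0,2,0,0,0,0,2,0,0,2,1,0,0,0,0,2,0,0,0,2,0,3,0,1,0]
Step 18: insert umn at [1, 6, 19] -> counters=[0,3,0,0,0,0,3,0,0,2,1,0,0,0,0,2,0,0,0,3,0,3,0,1,0]
Step 19: insert xd at [10, 21, 23] -> counters=[0,3,0,0,0,0,3,0,0,2,2,0,0,0,0,2,0,0,0,3,0,4,0,2,0]
Step 20: delete umn at [1, 6, 19] -> counters=[0,2,0,0,0,0,2,0,0,2,2,0,0,0,0,2,0,0,0,2,0,4,0,2,0]
Step 21: delete umn at [1, 6, 19] -> counters=[0,1,0,0,0,0,1,0,0,2,2,0,0,0,0,2,0,0,0,1,0,4,0,2,0]
Step 22: insert sk at [9, 15, 21] -> counters=[0,1,0,0,0,0,1,0,0,3,2,0,0,0,0,3,0,0,0,1,0,5,0,2,0]
Step 23: insert xd at [10, 21, 23] -> counters=[0,1,0,0,0,0,1,0,0,3,3,0,0,0,0,3,0,0,0,1,0,6,0,3,0]
Step 24: insert umn at [1, 6, 19] -> counters=[0,2,0,0,0,0,2,0,0,3,3,0,0,0,0,3,0,0,0,2,0,6,0,3,0]
Final counters=[0,2,0,0,0,0,2,0,0,3,3,0,0,0,0,3,0,0,0,2,0,6,0,3,0] -> counters[6]=2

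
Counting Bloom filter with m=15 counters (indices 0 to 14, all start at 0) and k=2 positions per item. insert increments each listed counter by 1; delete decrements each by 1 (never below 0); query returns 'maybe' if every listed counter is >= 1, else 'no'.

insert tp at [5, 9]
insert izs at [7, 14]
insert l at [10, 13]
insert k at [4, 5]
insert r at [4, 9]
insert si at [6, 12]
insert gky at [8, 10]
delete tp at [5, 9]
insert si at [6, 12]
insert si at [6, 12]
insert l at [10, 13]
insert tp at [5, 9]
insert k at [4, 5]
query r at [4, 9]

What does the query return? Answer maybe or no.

Answer: maybe

Derivation:
Step 1: insert tp at [5, 9] -> counters=[0,0,0,0,0,1,0,0,0,1,0,0,0,0,0]
Step 2: insert izs at [7, 14] -> counters=[0,0,0,0,0,1,0,1,0,1,0,0,0,0,1]
Step 3: insert l at [10, 13] -> counters=[0,0,0,0,0,1,0,1,0,1,1,0,0,1,1]
Step 4: insert k at [4, 5] -> counters=[0,0,0,0,1,2,0,1,0,1,1,0,0,1,1]
Step 5: insert r at [4, 9] -> counters=[0,0,0,0,2,2,0,1,0,2,1,0,0,1,1]
Step 6: insert si at [6, 12] -> counters=[0,0,0,0,2,2,1,1,0,2,1,0,1,1,1]
Step 7: insert gky at [8, 10] -> counters=[0,0,0,0,2,2,1,1,1,2,2,0,1,1,1]
Step 8: delete tp at [5, 9] -> counters=[0,0,0,0,2,1,1,1,1,1,2,0,1,1,1]
Step 9: insert si at [6, 12] -> counters=[0,0,0,0,2,1,2,1,1,1,2,0,2,1,1]
Step 10: insert si at [6, 12] -> counters=[0,0,0,0,2,1,3,1,1,1,2,0,3,1,1]
Step 11: insert l at [10, 13] -> counters=[0,0,0,0,2,1,3,1,1,1,3,0,3,2,1]
Step 12: insert tp at [5, 9] -> counters=[0,0,0,0,2,2,3,1,1,2,3,0,3,2,1]
Step 13: insert k at [4, 5] -> counters=[0,0,0,0,3,3,3,1,1,2,3,0,3,2,1]
Query r: check counters[4]=3 counters[9]=2 -> maybe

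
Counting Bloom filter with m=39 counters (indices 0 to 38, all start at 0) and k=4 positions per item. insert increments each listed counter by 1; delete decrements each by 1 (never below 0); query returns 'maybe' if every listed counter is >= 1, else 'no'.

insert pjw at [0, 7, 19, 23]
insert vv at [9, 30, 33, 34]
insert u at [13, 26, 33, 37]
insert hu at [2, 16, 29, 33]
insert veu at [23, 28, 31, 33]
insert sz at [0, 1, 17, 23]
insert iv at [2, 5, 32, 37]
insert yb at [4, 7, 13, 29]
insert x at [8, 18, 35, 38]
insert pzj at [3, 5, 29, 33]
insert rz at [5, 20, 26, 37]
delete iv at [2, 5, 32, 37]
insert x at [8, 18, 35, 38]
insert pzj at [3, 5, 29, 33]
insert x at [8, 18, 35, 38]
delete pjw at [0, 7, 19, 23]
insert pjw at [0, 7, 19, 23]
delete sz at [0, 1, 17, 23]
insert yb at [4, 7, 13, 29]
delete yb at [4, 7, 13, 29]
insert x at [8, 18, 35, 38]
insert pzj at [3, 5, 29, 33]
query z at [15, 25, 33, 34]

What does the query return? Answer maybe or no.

Answer: no

Derivation:
Step 1: insert pjw at [0, 7, 19, 23] -> counters=[1,0,0,0,0,0,0,1,0,0,0,0,0,0,0,0,0,0,0,1,0,0,0,1,0,0,0,0,0,0,0,0,0,0,0,0,0,0,0]
Step 2: insert vv at [9, 30, 33, 34] -> counters=[1,0,0,0,0,0,0,1,0,1,0,0,0,0,0,0,0,0,0,1,0,0,0,1,0,0,0,0,0,0,1,0,0,1,1,0,0,0,0]
Step 3: insert u at [13, 26, 33, 37] -> counters=[1,0,0,0,0,0,0,1,0,1,0,0,0,1,0,0,0,0,0,1,0,0,0,1,0,0,1,0,0,0,1,0,0,2,1,0,0,1,0]
Step 4: insert hu at [2, 16, 29, 33] -> counters=[1,0,1,0,0,0,0,1,0,1,0,0,0,1,0,0,1,0,0,1,0,0,0,1,0,0,1,0,0,1,1,0,0,3,1,0,0,1,0]
Step 5: insert veu at [23, 28, 31, 33] -> counters=[1,0,1,0,0,0,0,1,0,1,0,0,0,1,0,0,1,0,0,1,0,0,0,2,0,0,1,0,1,1,1,1,0,4,1,0,0,1,0]
Step 6: insert sz at [0, 1, 17, 23] -> counters=[2,1,1,0,0,0,0,1,0,1,0,0,0,1,0,0,1,1,0,1,0,0,0,3,0,0,1,0,1,1,1,1,0,4,1,0,0,1,0]
Step 7: insert iv at [2, 5, 32, 37] -> counters=[2,1,2,0,0,1,0,1,0,1,0,0,0,1,0,0,1,1,0,1,0,0,0,3,0,0,1,0,1,1,1,1,1,4,1,0,0,2,0]
Step 8: insert yb at [4, 7, 13, 29] -> counters=[2,1,2,0,1,1,0,2,0,1,0,0,0,2,0,0,1,1,0,1,0,0,0,3,0,0,1,0,1,2,1,1,1,4,1,0,0,2,0]
Step 9: insert x at [8, 18, 35, 38] -> counters=[2,1,2,0,1,1,0,2,1,1,0,0,0,2,0,0,1,1,1,1,0,0,0,3,0,0,1,0,1,2,1,1,1,4,1,1,0,2,1]
Step 10: insert pzj at [3, 5, 29, 33] -> counters=[2,1,2,1,1,2,0,2,1,1,0,0,0,2,0,0,1,1,1,1,0,0,0,3,0,0,1,0,1,3,1,1,1,5,1,1,0,2,1]
Step 11: insert rz at [5, 20, 26, 37] -> counters=[2,1,2,1,1,3,0,2,1,1,0,0,0,2,0,0,1,1,1,1,1,0,0,3,0,0,2,0,1,3,1,1,1,5,1,1,0,3,1]
Step 12: delete iv at [2, 5, 32, 37] -> counters=[2,1,1,1,1,2,0,2,1,1,0,0,0,2,0,0,1,1,1,1,1,0,0,3,0,0,2,0,1,3,1,1,0,5,1,1,0,2,1]
Step 13: insert x at [8, 18, 35, 38] -> counters=[2,1,1,1,1,2,0,2,2,1,0,0,0,2,0,0,1,1,2,1,1,0,0,3,0,0,2,0,1,3,1,1,0,5,1,2,0,2,2]
Step 14: insert pzj at [3, 5, 29, 33] -> counters=[2,1,1,2,1,3,0,2,2,1,0,0,0,2,0,0,1,1,2,1,1,0,0,3,0,0,2,0,1,4,1,1,0,6,1,2,0,2,2]
Step 15: insert x at [8, 18, 35, 38] -> counters=[2,1,1,2,1,3,0,2,3,1,0,0,0,2,0,0,1,1,3,1,1,0,0,3,0,0,2,0,1,4,1,1,0,6,1,3,0,2,3]
Step 16: delete pjw at [0, 7, 19, 23] -> counters=[1,1,1,2,1,3,0,1,3,1,0,0,0,2,0,0,1,1,3,0,1,0,0,2,0,0,2,0,1,4,1,1,0,6,1,3,0,2,3]
Step 17: insert pjw at [0, 7, 19, 23] -> counters=[2,1,1,2,1,3,0,2,3,1,0,0,0,2,0,0,1,1,3,1,1,0,0,3,0,0,2,0,1,4,1,1,0,6,1,3,0,2,3]
Step 18: delete sz at [0, 1, 17, 23] -> counters=[1,0,1,2,1,3,0,2,3,1,0,0,0,2,0,0,1,0,3,1,1,0,0,2,0,0,2,0,1,4,1,1,0,6,1,3,0,2,3]
Step 19: insert yb at [4, 7, 13, 29] -> counters=[1,0,1,2,2,3,0,3,3,1,0,0,0,3,0,0,1,0,3,1,1,0,0,2,0,0,2,0,1,5,1,1,0,6,1,3,0,2,3]
Step 20: delete yb at [4, 7, 13, 29] -> counters=[1,0,1,2,1,3,0,2,3,1,0,0,0,2,0,0,1,0,3,1,1,0,0,2,0,0,2,0,1,4,1,1,0,6,1,3,0,2,3]
Step 21: insert x at [8, 18, 35, 38] -> counters=[1,0,1,2,1,3,0,2,4,1,0,0,0,2,0,0,1,0,4,1,1,0,0,2,0,0,2,0,1,4,1,1,0,6,1,4,0,2,4]
Step 22: insert pzj at [3, 5, 29, 33] -> counters=[1,0,1,3,1,4,0,2,4,1,0,0,0,2,0,0,1,0,4,1,1,0,0,2,0,0,2,0,1,5,1,1,0,7,1,4,0,2,4]
Query z: check counters[15]=0 counters[25]=0 counters[33]=7 counters[34]=1 -> no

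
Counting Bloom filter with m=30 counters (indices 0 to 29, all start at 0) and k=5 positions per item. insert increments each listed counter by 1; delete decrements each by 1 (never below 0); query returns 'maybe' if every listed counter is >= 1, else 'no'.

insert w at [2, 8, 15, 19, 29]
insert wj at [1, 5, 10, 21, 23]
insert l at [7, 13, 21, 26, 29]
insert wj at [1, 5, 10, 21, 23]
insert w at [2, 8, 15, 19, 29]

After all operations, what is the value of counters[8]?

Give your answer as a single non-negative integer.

Step 1: insert w at [2, 8, 15, 19, 29] -> counters=[0,0,1,0,0,0,0,0,1,0,0,0,0,0,0,1,0,0,0,1,0,0,0,0,0,0,0,0,0,1]
Step 2: insert wj at [1, 5, 10, 21, 23] -> counters=[0,1,1,0,0,1,0,0,1,0,1,0,0,0,0,1,0,0,0,1,0,1,0,1,0,0,0,0,0,1]
Step 3: insert l at [7, 13, 21, 26, 29] -> counters=[0,1,1,0,0,1,0,1,1,0,1,0,0,1,0,1,0,0,0,1,0,2,0,1,0,0,1,0,0,2]
Step 4: insert wj at [1, 5, 10, 21, 23] -> counters=[0,2,1,0,0,2,0,1,1,0,2,0,0,1,0,1,0,0,0,1,0,3,0,2,0,0,1,0,0,2]
Step 5: insert w at [2, 8, 15, 19, 29] -> counters=[0,2,2,0,0,2,0,1,2,0,2,0,0,1,0,2,0,0,0,2,0,3,0,2,0,0,1,0,0,3]
Final counters=[0,2,2,0,0,2,0,1,2,0,2,0,0,1,0,2,0,0,0,2,0,3,0,2,0,0,1,0,0,3] -> counters[8]=2

Answer: 2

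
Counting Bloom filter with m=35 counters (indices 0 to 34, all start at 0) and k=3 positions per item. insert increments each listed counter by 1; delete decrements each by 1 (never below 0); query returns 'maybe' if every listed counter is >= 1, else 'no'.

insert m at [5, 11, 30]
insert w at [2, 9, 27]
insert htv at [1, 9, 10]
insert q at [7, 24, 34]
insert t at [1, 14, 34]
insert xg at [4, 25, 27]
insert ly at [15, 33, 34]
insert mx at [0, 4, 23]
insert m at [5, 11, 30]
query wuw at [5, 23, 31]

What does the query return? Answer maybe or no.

Step 1: insert m at [5, 11, 30] -> counters=[0,0,0,0,0,1,0,0,0,0,0,1,0,0,0,0,0,0,0,0,0,0,0,0,0,0,0,0,0,0,1,0,0,0,0]
Step 2: insert w at [2, 9, 27] -> counters=[0,0,1,0,0,1,0,0,0,1,0,1,0,0,0,0,0,0,0,0,0,0,0,0,0,0,0,1,0,0,1,0,0,0,0]
Step 3: insert htv at [1, 9, 10] -> counters=[0,1,1,0,0,1,0,0,0,2,1,1,0,0,0,0,0,0,0,0,0,0,0,0,0,0,0,1,0,0,1,0,0,0,0]
Step 4: insert q at [7, 24, 34] -> counters=[0,1,1,0,0,1,0,1,0,2,1,1,0,0,0,0,0,0,0,0,0,0,0,0,1,0,0,1,0,0,1,0,0,0,1]
Step 5: insert t at [1, 14, 34] -> counters=[0,2,1,0,0,1,0,1,0,2,1,1,0,0,1,0,0,0,0,0,0,0,0,0,1,0,0,1,0,0,1,0,0,0,2]
Step 6: insert xg at [4, 25, 27] -> counters=[0,2,1,0,1,1,0,1,0,2,1,1,0,0,1,0,0,0,0,0,0,0,0,0,1,1,0,2,0,0,1,0,0,0,2]
Step 7: insert ly at [15, 33, 34] -> counters=[0,2,1,0,1,1,0,1,0,2,1,1,0,0,1,1,0,0,0,0,0,0,0,0,1,1,0,2,0,0,1,0,0,1,3]
Step 8: insert mx at [0, 4, 23] -> counters=[1,2,1,0,2,1,0,1,0,2,1,1,0,0,1,1,0,0,0,0,0,0,0,1,1,1,0,2,0,0,1,0,0,1,3]
Step 9: insert m at [5, 11, 30] -> counters=[1,2,1,0,2,2,0,1,0,2,1,2,0,0,1,1,0,0,0,0,0,0,0,1,1,1,0,2,0,0,2,0,0,1,3]
Query wuw: check counters[5]=2 counters[23]=1 counters[31]=0 -> no

Answer: no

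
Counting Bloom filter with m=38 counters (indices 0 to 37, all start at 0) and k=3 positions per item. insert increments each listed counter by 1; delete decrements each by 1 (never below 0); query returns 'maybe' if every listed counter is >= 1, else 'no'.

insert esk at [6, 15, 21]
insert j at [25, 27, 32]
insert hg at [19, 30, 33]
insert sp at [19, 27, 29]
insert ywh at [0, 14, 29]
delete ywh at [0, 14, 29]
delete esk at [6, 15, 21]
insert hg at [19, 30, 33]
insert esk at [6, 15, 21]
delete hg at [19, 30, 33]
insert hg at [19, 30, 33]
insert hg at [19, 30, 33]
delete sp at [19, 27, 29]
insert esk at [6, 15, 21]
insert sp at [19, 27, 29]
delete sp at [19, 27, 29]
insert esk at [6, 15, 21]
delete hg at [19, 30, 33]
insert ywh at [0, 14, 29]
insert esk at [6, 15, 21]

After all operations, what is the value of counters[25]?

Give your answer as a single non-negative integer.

Answer: 1

Derivation:
Step 1: insert esk at [6, 15, 21] -> counters=[0,0,0,0,0,0,1,0,0,0,0,0,0,0,0,1,0,0,0,0,0,1,0,0,0,0,0,0,0,0,0,0,0,0,0,0,0,0]
Step 2: insert j at [25, 27, 32] -> counters=[0,0,0,0,0,0,1,0,0,0,0,0,0,0,0,1,0,0,0,0,0,1,0,0,0,1,0,1,0,0,0,0,1,0,0,0,0,0]
Step 3: insert hg at [19, 30, 33] -> counters=[0,0,0,0,0,0,1,0,0,0,0,0,0,0,0,1,0,0,0,1,0,1,0,0,0,1,0,1,0,0,1,0,1,1,0,0,0,0]
Step 4: insert sp at [19, 27, 29] -> counters=[0,0,0,0,0,0,1,0,0,0,0,0,0,0,0,1,0,0,0,2,0,1,0,0,0,1,0,2,0,1,1,0,1,1,0,0,0,0]
Step 5: insert ywh at [0, 14, 29] -> counters=[1,0,0,0,0,0,1,0,0,0,0,0,0,0,1,1,0,0,0,2,0,1,0,0,0,1,0,2,0,2,1,0,1,1,0,0,0,0]
Step 6: delete ywh at [0, 14, 29] -> counters=[0,0,0,0,0,0,1,0,0,0,0,0,0,0,0,1,0,0,0,2,0,1,0,0,0,1,0,2,0,1,1,0,1,1,0,0,0,0]
Step 7: delete esk at [6, 15, 21] -> counters=[0,0,0,0,0,0,0,0,0,0,0,0,0,0,0,0,0,0,0,2,0,0,0,0,0,1,0,2,0,1,1,0,1,1,0,0,0,0]
Step 8: insert hg at [19, 30, 33] -> counters=[0,0,0,0,0,0,0,0,0,0,0,0,0,0,0,0,0,0,0,3,0,0,0,0,0,1,0,2,0,1,2,0,1,2,0,0,0,0]
Step 9: insert esk at [6, 15, 21] -> counters=[0,0,0,0,0,0,1,0,0,0,0,0,0,0,0,1,0,0,0,3,0,1,0,0,0,1,0,2,0,1,2,0,1,2,0,0,0,0]
Step 10: delete hg at [19, 30, 33] -> counters=[0,0,0,0,0,0,1,0,0,0,0,0,0,0,0,1,0,0,0,2,0,1,0,0,0,1,0,2,0,1,1,0,1,1,0,0,0,0]
Step 11: insert hg at [19, 30, 33] -> counters=[0,0,0,0,0,0,1,0,0,0,0,0,0,0,0,1,0,0,0,3,0,1,0,0,0,1,0,2,0,1,2,0,1,2,0,0,0,0]
Step 12: insert hg at [19, 30, 33] -> counters=[0,0,0,0,0,0,1,0,0,0,0,0,0,0,0,1,0,0,0,4,0,1,0,0,0,1,0,2,0,1,3,0,1,3,0,0,0,0]
Step 13: delete sp at [19, 27, 29] -> counters=[0,0,0,0,0,0,1,0,0,0,0,0,0,0,0,1,0,0,0,3,0,1,0,0,0,1,0,1,0,0,3,0,1,3,0,0,0,0]
Step 14: insert esk at [6, 15, 21] -> counters=[0,0,0,0,0,0,2,0,0,0,0,0,0,0,0,2,0,0,0,3,0,2,0,0,0,1,0,1,0,0,3,0,1,3,0,0,0,0]
Step 15: insert sp at [19, 27, 29] -> counters=[0,0,0,0,0,0,2,0,0,0,0,0,0,0,0,2,0,0,0,4,0,2,0,0,0,1,0,2,0,1,3,0,1,3,0,0,0,0]
Step 16: delete sp at [19, 27, 29] -> counters=[0,0,0,0,0,0,2,0,0,0,0,0,0,0,0,2,0,0,0,3,0,2,0,0,0,1,0,1,0,0,3,0,1,3,0,0,0,0]
Step 17: insert esk at [6, 15, 21] -> counters=[0,0,0,0,0,0,3,0,0,0,0,0,0,0,0,3,0,0,0,3,0,3,0,0,0,1,0,1,0,0,3,0,1,3,0,0,0,0]
Step 18: delete hg at [19, 30, 33] -> counters=[0,0,0,0,0,0,3,0,0,0,0,0,0,0,0,3,0,0,0,2,0,3,0,0,0,1,0,1,0,0,2,0,1,2,0,0,0,0]
Step 19: insert ywh at [0, 14, 29] -> counters=[1,0,0,0,0,0,3,0,0,0,0,0,0,0,1,3,0,0,0,2,0,3,0,0,0,1,0,1,0,1,2,0,1,2,0,0,0,0]
Step 20: insert esk at [6, 15, 21] -> counters=[1,0,0,0,0,0,4,0,0,0,0,0,0,0,1,4,0,0,0,2,0,4,0,0,0,1,0,1,0,1,2,0,1,2,0,0,0,0]
Final counters=[1,0,0,0,0,0,4,0,0,0,0,0,0,0,1,4,0,0,0,2,0,4,0,0,0,1,0,1,0,1,2,0,1,2,0,0,0,0] -> counters[25]=1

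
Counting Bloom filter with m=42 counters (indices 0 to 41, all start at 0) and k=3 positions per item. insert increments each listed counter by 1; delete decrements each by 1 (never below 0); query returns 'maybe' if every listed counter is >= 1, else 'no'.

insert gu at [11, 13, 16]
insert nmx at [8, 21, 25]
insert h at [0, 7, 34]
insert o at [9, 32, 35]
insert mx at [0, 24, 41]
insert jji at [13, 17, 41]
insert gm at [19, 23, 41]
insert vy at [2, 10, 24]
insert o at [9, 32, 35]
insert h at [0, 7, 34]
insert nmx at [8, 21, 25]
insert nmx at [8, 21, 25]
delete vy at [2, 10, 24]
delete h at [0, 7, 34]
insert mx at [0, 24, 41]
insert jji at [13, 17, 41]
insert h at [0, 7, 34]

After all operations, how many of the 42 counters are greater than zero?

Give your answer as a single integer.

Answer: 17

Derivation:
Step 1: insert gu at [11, 13, 16] -> counters=[0,0,0,0,0,0,0,0,0,0,0,1,0,1,0,0,1,0,0,0,0,0,0,0,0,0,0,0,0,0,0,0,0,0,0,0,0,0,0,0,0,0]
Step 2: insert nmx at [8, 21, 25] -> counters=[0,0,0,0,0,0,0,0,1,0,0,1,0,1,0,0,1,0,0,0,0,1,0,0,0,1,0,0,0,0,0,0,0,0,0,0,0,0,0,0,0,0]
Step 3: insert h at [0, 7, 34] -> counters=[1,0,0,0,0,0,0,1,1,0,0,1,0,1,0,0,1,0,0,0,0,1,0,0,0,1,0,0,0,0,0,0,0,0,1,0,0,0,0,0,0,0]
Step 4: insert o at [9, 32, 35] -> counters=[1,0,0,0,0,0,0,1,1,1,0,1,0,1,0,0,1,0,0,0,0,1,0,0,0,1,0,0,0,0,0,0,1,0,1,1,0,0,0,0,0,0]
Step 5: insert mx at [0, 24, 41] -> counters=[2,0,0,0,0,0,0,1,1,1,0,1,0,1,0,0,1,0,0,0,0,1,0,0,1,1,0,0,0,0,0,0,1,0,1,1,0,0,0,0,0,1]
Step 6: insert jji at [13, 17, 41] -> counters=[2,0,0,0,0,0,0,1,1,1,0,1,0,2,0,0,1,1,0,0,0,1,0,0,1,1,0,0,0,0,0,0,1,0,1,1,0,0,0,0,0,2]
Step 7: insert gm at [19, 23, 41] -> counters=[2,0,0,0,0,0,0,1,1,1,0,1,0,2,0,0,1,1,0,1,0,1,0,1,1,1,0,0,0,0,0,0,1,0,1,1,0,0,0,0,0,3]
Step 8: insert vy at [2, 10, 24] -> counters=[2,0,1,0,0,0,0,1,1,1,1,1,0,2,0,0,1,1,0,1,0,1,0,1,2,1,0,0,0,0,0,0,1,0,1,1,0,0,0,0,0,3]
Step 9: insert o at [9, 32, 35] -> counters=[2,0,1,0,0,0,0,1,1,2,1,1,0,2,0,0,1,1,0,1,0,1,0,1,2,1,0,0,0,0,0,0,2,0,1,2,0,0,0,0,0,3]
Step 10: insert h at [0, 7, 34] -> counters=[3,0,1,0,0,0,0,2,1,2,1,1,0,2,0,0,1,1,0,1,0,1,0,1,2,1,0,0,0,0,0,0,2,0,2,2,0,0,0,0,0,3]
Step 11: insert nmx at [8, 21, 25] -> counters=[3,0,1,0,0,0,0,2,2,2,1,1,0,2,0,0,1,1,0,1,0,2,0,1,2,2,0,0,0,0,0,0,2,0,2,2,0,0,0,0,0,3]
Step 12: insert nmx at [8, 21, 25] -> counters=[3,0,1,0,0,0,0,2,3,2,1,1,0,2,0,0,1,1,0,1,0,3,0,1,2,3,0,0,0,0,0,0,2,0,2,2,0,0,0,0,0,3]
Step 13: delete vy at [2, 10, 24] -> counters=[3,0,0,0,0,0,0,2,3,2,0,1,0,2,0,0,1,1,0,1,0,3,0,1,1,3,0,0,0,0,0,0,2,0,2,2,0,0,0,0,0,3]
Step 14: delete h at [0, 7, 34] -> counters=[2,0,0,0,0,0,0,1,3,2,0,1,0,2,0,0,1,1,0,1,0,3,0,1,1,3,0,0,0,0,0,0,2,0,1,2,0,0,0,0,0,3]
Step 15: insert mx at [0, 24, 41] -> counters=[3,0,0,0,0,0,0,1,3,2,0,1,0,2,0,0,1,1,0,1,0,3,0,1,2,3,0,0,0,0,0,0,2,0,1,2,0,0,0,0,0,4]
Step 16: insert jji at [13, 17, 41] -> counters=[3,0,0,0,0,0,0,1,3,2,0,1,0,3,0,0,1,2,0,1,0,3,0,1,2,3,0,0,0,0,0,0,2,0,1,2,0,0,0,0,0,5]
Step 17: insert h at [0, 7, 34] -> counters=[4,0,0,0,0,0,0,2,3,2,0,1,0,3,0,0,1,2,0,1,0,3,0,1,2,3,0,0,0,0,0,0,2,0,2,2,0,0,0,0,0,5]
Final counters=[4,0,0,0,0,0,0,2,3,2,0,1,0,3,0,0,1,2,0,1,0,3,0,1,2,3,0,0,0,0,0,0,2,0,2,2,0,0,0,0,0,5] -> 17 nonzero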